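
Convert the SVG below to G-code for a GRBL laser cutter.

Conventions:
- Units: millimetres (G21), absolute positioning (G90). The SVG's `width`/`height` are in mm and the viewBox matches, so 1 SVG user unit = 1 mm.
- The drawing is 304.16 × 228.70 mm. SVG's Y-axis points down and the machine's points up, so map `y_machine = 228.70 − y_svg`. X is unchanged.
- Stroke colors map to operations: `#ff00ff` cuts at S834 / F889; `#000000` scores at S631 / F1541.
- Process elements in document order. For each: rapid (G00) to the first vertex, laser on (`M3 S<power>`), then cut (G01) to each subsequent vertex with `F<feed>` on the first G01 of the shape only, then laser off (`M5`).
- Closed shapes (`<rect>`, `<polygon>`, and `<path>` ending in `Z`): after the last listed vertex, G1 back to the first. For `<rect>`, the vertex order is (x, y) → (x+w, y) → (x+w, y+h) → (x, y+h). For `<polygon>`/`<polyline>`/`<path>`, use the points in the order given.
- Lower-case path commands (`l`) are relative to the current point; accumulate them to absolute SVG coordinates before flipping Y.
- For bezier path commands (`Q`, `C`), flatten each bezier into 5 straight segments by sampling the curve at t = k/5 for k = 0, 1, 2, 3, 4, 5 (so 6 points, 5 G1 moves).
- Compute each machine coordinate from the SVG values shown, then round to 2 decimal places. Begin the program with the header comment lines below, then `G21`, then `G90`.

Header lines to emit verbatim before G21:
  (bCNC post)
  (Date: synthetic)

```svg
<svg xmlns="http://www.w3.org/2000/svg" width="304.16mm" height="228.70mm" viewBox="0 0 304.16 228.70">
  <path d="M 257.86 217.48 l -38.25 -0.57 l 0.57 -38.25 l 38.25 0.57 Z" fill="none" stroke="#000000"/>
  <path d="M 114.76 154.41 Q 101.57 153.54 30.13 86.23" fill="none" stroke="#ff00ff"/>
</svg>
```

(bCNC post)
(Date: synthetic)
G21
G90
G00 X257.86 Y11.22
M3 S631
G01 X219.61 Y11.79 F1541
G01 X220.18 Y50.04
G01 X258.43 Y49.47
G01 X257.86 Y11.22
M5
G00 X114.76 Y74.29
M3 S834
G01 X107.15 Y77.30 F889
G01 X94.89 Y85.62
G01 X77.96 Y99.25
G01 X56.38 Y118.20
G01 X30.13 Y142.47
M5

Since the viewBox matches the mm dimensions, user units are millimetres directly. The only transform is the Y-flip y_m = 228.70 − y_svg.

Shape 1 is a regular polygon drawn with `<path>`. Its stroke #000000 means score at S631, F1541. After flipping Y the toolpath is (257.86,11.22) → (219.61,11.79) → (220.18,50.04) → (258.43,49.47) → (257.86,11.22), returning to the start.

Shape 2 is a quadratic bezier drawn with `<path>`. Its stroke #ff00ff means cut at S834, F889. After flipping Y the toolpath is (114.76,74.29) → (107.15,77.30) → (94.89,85.62) → (77.96,99.25) → (56.38,118.20) → (30.13,142.47).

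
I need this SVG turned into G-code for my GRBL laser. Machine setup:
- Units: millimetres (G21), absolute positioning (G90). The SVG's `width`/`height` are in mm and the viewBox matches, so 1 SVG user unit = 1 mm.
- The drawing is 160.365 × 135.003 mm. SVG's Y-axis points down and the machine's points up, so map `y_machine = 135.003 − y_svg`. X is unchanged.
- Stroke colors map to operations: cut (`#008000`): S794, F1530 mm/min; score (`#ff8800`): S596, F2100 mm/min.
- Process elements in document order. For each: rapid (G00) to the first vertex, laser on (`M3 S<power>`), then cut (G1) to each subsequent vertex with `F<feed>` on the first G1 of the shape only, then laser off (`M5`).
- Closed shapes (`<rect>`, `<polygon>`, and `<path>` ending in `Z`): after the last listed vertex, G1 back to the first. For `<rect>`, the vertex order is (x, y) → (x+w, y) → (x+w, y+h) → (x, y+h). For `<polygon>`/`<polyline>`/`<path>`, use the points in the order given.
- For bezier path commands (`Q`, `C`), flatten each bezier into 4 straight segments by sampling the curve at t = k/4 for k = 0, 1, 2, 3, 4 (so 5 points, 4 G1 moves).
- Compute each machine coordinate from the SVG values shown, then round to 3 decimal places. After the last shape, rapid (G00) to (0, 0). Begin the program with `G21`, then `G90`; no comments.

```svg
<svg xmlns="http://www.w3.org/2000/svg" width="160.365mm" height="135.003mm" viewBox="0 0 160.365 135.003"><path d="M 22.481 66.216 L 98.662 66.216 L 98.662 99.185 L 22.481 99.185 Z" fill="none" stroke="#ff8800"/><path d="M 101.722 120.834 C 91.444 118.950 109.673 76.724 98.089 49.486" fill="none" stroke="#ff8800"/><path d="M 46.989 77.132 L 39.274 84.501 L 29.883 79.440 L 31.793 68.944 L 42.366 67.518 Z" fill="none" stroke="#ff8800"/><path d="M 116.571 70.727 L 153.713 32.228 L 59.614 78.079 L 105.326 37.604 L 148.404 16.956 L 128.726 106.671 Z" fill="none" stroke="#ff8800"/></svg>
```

G21
G90
G00 X22.481 Y68.787
M3 S596
G1 X98.662 Y68.787 F2100
G1 X98.662 Y35.818
G1 X22.481 Y35.818
G1 X22.481 Y68.787
M5
G00 X101.722 Y14.169
M3 S596
G1 X98.447 Y22.282 F2100
G1 X100.395 Y40.335
G1 X102.098 Y63.143
G1 X98.089 Y85.517
M5
G00 X46.989 Y57.871
M3 S596
G1 X39.274 Y50.502 F2100
G1 X29.883 Y55.563
G1 X31.793 Y66.059
G1 X42.366 Y67.485
G1 X46.989 Y57.871
M5
G00 X116.571 Y64.276
M3 S596
G1 X153.713 Y102.775 F2100
G1 X59.614 Y56.924
G1 X105.326 Y97.399
G1 X148.404 Y118.047
G1 X128.726 Y28.332
G1 X116.571 Y64.276
M5
G00 X0.000 Y0.000

viewBox `0 0 160.365 135.003` with mm width/height → 1 unit = 1 mm. Flip: y_m = 135.003 − y_svg.

**Shape 1** — `<path>` rectangle, stroke `#ff8800` → score (S596, F2100). Machine vertices: (22.481,68.787) → (98.662,68.787) → (98.662,35.818) → (22.481,35.818) → (22.481,68.787). Closed: final G1 returns to the first vertex.

**Shape 2** — `<path>` cubic bezier, stroke `#ff8800` → score (S596, F2100). Control points (SVG): P0=(101.722,120.834), P1=(91.444,118.950), P2=(109.673,76.724), P3=(98.089,49.486); sampled at t=k/4. Machine vertices: (101.722,14.169) → (98.447,22.282) → (100.395,40.335) → (102.098,63.143) → (98.089,85.517). Open path.

**Shape 3** — `<path>` regular polygon, stroke `#ff8800` → score (S596, F2100). Machine vertices: (46.989,57.871) → (39.274,50.502) → (29.883,55.563) → (31.793,66.059) → (42.366,67.485) → (46.989,57.871). Closed: final G1 returns to the first vertex.

**Shape 4** — `<path>` closed polygon, stroke `#ff8800` → score (S596, F2100). Machine vertices: (116.571,64.276) → (153.713,102.775) → (59.614,56.924) → (105.326,97.399) → (148.404,118.047) → (128.726,28.332) → (116.571,64.276). Closed: final G1 returns to the first vertex.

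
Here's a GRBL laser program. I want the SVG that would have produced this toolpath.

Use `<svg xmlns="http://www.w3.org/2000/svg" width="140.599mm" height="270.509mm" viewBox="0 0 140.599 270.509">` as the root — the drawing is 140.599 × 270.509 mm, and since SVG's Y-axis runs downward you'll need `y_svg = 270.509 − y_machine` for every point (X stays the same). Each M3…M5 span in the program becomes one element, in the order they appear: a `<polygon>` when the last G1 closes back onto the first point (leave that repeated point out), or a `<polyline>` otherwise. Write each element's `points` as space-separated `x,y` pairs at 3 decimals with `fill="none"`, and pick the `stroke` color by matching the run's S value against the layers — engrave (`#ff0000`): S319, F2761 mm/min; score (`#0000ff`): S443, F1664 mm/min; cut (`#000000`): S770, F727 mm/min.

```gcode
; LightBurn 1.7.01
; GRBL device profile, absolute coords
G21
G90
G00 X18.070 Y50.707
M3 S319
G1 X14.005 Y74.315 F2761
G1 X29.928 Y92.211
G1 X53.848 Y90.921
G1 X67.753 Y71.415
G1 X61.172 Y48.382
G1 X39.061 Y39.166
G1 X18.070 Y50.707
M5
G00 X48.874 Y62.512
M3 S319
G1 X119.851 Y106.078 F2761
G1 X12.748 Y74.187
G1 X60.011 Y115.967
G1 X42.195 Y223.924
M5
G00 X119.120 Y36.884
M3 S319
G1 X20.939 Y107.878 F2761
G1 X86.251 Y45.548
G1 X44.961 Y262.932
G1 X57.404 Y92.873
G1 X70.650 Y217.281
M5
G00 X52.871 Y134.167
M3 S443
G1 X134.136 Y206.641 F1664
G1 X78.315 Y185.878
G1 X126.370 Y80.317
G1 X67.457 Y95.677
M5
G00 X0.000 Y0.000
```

<svg xmlns="http://www.w3.org/2000/svg" width="140.599mm" height="270.509mm" viewBox="0 0 140.599 270.509">
  <polygon points="18.070,219.802 14.005,196.194 29.928,178.298 53.848,179.588 67.753,199.094 61.172,222.127 39.061,231.343" fill="none" stroke="#ff0000"/>
  <polyline points="48.874,207.997 119.851,164.431 12.748,196.322 60.011,154.542 42.195,46.585" fill="none" stroke="#ff0000"/>
  <polyline points="119.120,233.625 20.939,162.631 86.251,224.961 44.961,7.577 57.404,177.636 70.650,53.228" fill="none" stroke="#ff0000"/>
  <polyline points="52.871,136.342 134.136,63.868 78.315,84.631 126.370,190.192 67.457,174.832" fill="none" stroke="#0000ff"/>
</svg>

y_svg = 270.509 − y_m.

[1] S319→`#ff0000` (engrave); closed run; points: 18.070,219.802 14.005,196.194 29.928,178.298 53.848,179.588 67.753,199.094 61.172,222.127 39.061,231.343

[2] S319→`#ff0000` (engrave); open run; points: 48.874,207.997 119.851,164.431 12.748,196.322 60.011,154.542 42.195,46.585

[3] S319→`#ff0000` (engrave); open run; points: 119.120,233.625 20.939,162.631 86.251,224.961 44.961,7.577 57.404,177.636 70.650,53.228

[4] S443→`#0000ff` (score); open run; points: 52.871,136.342 134.136,63.868 78.315,84.631 126.370,190.192 67.457,174.832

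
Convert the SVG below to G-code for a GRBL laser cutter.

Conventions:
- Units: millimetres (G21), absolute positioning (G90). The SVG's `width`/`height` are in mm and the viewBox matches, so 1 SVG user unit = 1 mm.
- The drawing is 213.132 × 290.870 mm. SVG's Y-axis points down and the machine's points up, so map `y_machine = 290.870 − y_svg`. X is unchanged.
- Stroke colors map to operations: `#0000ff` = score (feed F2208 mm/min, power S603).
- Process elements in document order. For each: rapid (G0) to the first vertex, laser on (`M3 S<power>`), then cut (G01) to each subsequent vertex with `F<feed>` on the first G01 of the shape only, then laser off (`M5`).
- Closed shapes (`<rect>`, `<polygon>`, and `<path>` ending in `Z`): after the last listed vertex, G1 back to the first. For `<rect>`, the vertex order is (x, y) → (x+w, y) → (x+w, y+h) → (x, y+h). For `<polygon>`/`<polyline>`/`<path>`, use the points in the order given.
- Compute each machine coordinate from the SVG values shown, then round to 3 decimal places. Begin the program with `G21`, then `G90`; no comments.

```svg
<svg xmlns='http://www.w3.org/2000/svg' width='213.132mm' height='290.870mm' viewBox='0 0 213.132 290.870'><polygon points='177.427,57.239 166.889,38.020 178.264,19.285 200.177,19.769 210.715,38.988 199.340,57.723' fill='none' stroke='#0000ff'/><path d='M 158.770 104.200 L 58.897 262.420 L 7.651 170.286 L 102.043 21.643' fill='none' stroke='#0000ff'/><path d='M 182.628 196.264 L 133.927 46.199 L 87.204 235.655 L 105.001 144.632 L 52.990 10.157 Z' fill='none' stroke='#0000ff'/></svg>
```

G21
G90
G0 X177.427 Y233.631
M3 S603
G01 X166.889 Y252.850 F2208
G01 X178.264 Y271.585
G01 X200.177 Y271.101
G01 X210.715 Y251.882
G01 X199.340 Y233.147
G01 X177.427 Y233.631
M5
G0 X158.770 Y186.670
M3 S603
G01 X58.897 Y28.450 F2208
G01 X7.651 Y120.584
G01 X102.043 Y269.227
M5
G0 X182.628 Y94.606
M3 S603
G01 X133.927 Y244.671 F2208
G01 X87.204 Y55.215
G01 X105.001 Y146.238
G01 X52.990 Y280.713
G01 X182.628 Y94.606
M5

Since the viewBox matches the mm dimensions, user units are millimetres directly. The only transform is the Y-flip y_m = 290.870 − y_svg.

Shape 1 is a regular polygon drawn with `<polygon>`. Its stroke #0000ff means score at S603, F2208. After flipping Y the toolpath is (177.427,233.631) → (166.889,252.850) → (178.264,271.585) → (200.177,271.101) → (210.715,251.882) → (199.340,233.147) → (177.427,233.631), returning to the start.

Shape 2 is a open polyline drawn with `<path>`. Its stroke #0000ff means score at S603, F2208. After flipping Y the toolpath is (158.770,186.670) → (58.897,28.450) → (7.651,120.584) → (102.043,269.227).

Shape 3 is a closed polygon drawn with `<path>`. Its stroke #0000ff means score at S603, F2208. After flipping Y the toolpath is (182.628,94.606) → (133.927,244.671) → (87.204,55.215) → (105.001,146.238) → (52.990,280.713) → (182.628,94.606), returning to the start.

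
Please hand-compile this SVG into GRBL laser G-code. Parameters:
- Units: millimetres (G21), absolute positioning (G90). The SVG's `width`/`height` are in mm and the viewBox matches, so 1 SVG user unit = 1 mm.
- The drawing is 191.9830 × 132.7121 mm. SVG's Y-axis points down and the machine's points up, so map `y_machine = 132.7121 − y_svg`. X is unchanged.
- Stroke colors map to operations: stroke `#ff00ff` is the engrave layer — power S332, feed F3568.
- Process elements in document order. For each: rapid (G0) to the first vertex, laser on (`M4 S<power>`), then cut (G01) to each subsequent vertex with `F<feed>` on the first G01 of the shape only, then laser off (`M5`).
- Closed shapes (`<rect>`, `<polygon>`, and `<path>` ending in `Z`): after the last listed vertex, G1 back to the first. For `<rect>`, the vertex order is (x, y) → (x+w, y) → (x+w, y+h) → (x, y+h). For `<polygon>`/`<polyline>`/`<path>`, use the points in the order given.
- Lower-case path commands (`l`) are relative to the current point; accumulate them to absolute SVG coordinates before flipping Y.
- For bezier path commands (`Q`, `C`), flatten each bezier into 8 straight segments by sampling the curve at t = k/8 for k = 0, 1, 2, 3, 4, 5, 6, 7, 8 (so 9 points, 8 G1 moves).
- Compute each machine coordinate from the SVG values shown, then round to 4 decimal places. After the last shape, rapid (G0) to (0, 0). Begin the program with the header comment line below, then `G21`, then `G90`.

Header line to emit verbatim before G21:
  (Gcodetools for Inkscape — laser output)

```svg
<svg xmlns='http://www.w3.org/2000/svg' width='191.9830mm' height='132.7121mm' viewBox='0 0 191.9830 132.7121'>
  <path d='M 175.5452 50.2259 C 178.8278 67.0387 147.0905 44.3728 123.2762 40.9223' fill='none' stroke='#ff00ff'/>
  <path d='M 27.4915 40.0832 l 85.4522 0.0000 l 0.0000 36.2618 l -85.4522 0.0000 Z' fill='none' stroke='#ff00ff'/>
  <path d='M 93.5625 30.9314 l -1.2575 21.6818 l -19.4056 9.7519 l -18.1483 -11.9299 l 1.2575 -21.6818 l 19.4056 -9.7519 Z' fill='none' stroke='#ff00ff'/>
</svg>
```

(Gcodetools for Inkscape — laser output)
G21
G90
G0 X175.5452 Y82.4862
M4 S332
G01 X175.2185 Y77.9173 F3568
G01 X172.1119 Y76.3618
G01 X166.7287 Y77.1317
G01 X159.5720 Y79.5393
G01 X151.1452 Y82.8967
G01 X141.9515 Y86.5161
G01 X132.4941 Y89.7098
G01 X123.2762 Y91.7898
M5
G0 X27.4915 Y92.6289
M4 S332
G01 X112.9437 Y92.6289 F3568
G01 X112.9437 Y56.3671
G01 X27.4915 Y56.3671
G01 X27.4915 Y92.6289
M5
G0 X93.5625 Y101.7807
M4 S332
G01 X92.3050 Y80.0989 F3568
G01 X72.8994 Y70.3470
G01 X54.7511 Y82.2769
G01 X56.0086 Y103.9587
G01 X75.4142 Y113.7106
G01 X93.5625 Y101.7807
M5
G0 X0.0000 Y0.0000

1 u = 1 mm; y_m = 132.7121 − y.

[1] `<path>` cubic bezier, #ff00ff→engrave S332 F3568: (175.5452,82.4862) → (175.2185,77.9173) → (172.1119,76.3618) → (166.7287,77.1317) → (159.5720,79.5393) → (151.1452,82.8967) → (141.9515,86.5161) → (132.4941,89.7098) → (123.2762,91.7898)

[2] `<path>` rectangle, #ff00ff→engrave S332 F3568: (27.4915,92.6289) → (112.9437,92.6289) → (112.9437,56.3671) → (27.4915,56.3671) → (27.4915,92.6289) (closed)

[3] `<path>` regular polygon, #ff00ff→engrave S332 F3568: (93.5625,101.7807) → (92.3050,80.0989) → (72.8994,70.3470) → (54.7511,82.2769) → (56.0086,103.9587) → (75.4142,113.7106) → (93.5625,101.7807) (closed)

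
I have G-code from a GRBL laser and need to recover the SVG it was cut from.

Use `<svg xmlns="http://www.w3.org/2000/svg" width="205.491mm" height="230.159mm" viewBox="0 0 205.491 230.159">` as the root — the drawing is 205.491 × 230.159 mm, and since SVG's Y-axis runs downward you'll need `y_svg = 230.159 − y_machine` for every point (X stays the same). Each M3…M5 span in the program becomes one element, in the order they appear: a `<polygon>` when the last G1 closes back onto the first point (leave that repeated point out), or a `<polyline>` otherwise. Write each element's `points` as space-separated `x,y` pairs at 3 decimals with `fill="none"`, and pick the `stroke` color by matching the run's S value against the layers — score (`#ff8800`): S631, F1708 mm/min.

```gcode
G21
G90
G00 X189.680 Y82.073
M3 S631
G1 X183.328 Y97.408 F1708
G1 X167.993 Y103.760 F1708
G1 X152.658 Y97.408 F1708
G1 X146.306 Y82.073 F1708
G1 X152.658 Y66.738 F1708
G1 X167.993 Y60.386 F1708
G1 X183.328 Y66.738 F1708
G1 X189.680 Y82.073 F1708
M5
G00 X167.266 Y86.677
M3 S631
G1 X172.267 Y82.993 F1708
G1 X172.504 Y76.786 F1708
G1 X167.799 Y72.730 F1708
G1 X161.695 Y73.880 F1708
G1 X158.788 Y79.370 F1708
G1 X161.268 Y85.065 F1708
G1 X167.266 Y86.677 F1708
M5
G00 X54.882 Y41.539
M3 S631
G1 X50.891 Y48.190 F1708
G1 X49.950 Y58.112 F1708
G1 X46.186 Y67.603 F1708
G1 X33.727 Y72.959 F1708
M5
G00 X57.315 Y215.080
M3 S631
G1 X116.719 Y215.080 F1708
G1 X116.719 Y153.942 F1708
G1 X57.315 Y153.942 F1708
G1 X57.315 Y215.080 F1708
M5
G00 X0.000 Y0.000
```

Machine Y-up, SVG Y-down with viewBox height 230.159, so y_svg = 230.159 − y_machine; X carries over. Every run uses S631, so all elements get stroke `#ff8800` (score).

Run 1: The run returns to its start, so emit a `<polygon>` with points (Y-flipped): 189.680,148.086 183.328,132.751 167.993,126.399 152.658,132.751 146.306,148.086 152.658,163.421 167.993,169.773 183.328,163.421.

Run 2: The run returns to its start, so emit a `<polygon>` with points (Y-flipped): 167.266,143.482 172.267,147.166 172.504,153.373 167.799,157.429 161.695,156.279 158.788,150.789 161.268,145.094.

Run 3: The run is open, so emit a `<polyline>` with points (Y-flipped): 54.882,188.620 50.891,181.969 49.950,172.047 46.186,162.556 33.727,157.200.

Run 4: The run returns to its start, so emit a `<polygon>` with points (Y-flipped): 57.315,15.079 116.719,15.079 116.719,76.217 57.315,76.217.

<svg xmlns="http://www.w3.org/2000/svg" width="205.491mm" height="230.159mm" viewBox="0 0 205.491 230.159">
  <polygon points="189.680,148.086 183.328,132.751 167.993,126.399 152.658,132.751 146.306,148.086 152.658,163.421 167.993,169.773 183.328,163.421" fill="none" stroke="#ff8800"/>
  <polygon points="167.266,143.482 172.267,147.166 172.504,153.373 167.799,157.429 161.695,156.279 158.788,150.789 161.268,145.094" fill="none" stroke="#ff8800"/>
  <polyline points="54.882,188.620 50.891,181.969 49.950,172.047 46.186,162.556 33.727,157.200" fill="none" stroke="#ff8800"/>
  <polygon points="57.315,15.079 116.719,15.079 116.719,76.217 57.315,76.217" fill="none" stroke="#ff8800"/>
</svg>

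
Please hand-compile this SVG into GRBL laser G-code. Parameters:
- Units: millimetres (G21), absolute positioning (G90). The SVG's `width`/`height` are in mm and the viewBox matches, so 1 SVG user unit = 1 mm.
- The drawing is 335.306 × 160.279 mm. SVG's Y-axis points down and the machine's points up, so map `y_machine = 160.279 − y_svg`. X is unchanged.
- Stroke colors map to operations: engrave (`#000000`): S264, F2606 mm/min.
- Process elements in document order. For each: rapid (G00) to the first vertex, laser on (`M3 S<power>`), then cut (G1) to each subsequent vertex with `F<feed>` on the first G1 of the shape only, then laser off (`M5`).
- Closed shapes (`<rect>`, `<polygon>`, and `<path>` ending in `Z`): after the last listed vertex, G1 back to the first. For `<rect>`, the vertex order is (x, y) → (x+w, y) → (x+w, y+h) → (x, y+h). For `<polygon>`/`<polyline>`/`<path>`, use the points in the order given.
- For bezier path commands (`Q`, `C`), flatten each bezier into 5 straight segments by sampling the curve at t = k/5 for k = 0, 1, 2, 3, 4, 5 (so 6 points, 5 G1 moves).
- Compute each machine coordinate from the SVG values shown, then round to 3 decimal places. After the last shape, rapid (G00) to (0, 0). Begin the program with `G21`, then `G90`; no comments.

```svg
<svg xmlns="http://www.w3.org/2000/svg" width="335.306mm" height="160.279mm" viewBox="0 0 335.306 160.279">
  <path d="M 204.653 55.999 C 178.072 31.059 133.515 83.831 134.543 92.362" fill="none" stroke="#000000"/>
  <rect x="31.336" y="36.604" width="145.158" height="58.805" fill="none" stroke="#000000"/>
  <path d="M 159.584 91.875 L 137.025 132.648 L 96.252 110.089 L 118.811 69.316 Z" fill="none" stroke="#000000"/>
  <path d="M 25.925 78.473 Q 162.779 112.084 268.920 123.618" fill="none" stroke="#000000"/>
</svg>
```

Since the viewBox matches the mm dimensions, user units are millimetres directly. The only transform is the Y-flip y_m = 160.279 − y_svg.

Shape 1 is a cubic bezier drawn with `<path>`. Its stroke #000000 means engrave at S264, F2606. After flipping Y the toolpath is (204.653,104.280) → (187.056,110.894) → (168.195,104.711) → (151.122,91.585) → (138.888,77.369) → (134.543,67.917).

Shape 2 is a rectangle drawn with `<rect>`. Its stroke #000000 means engrave at S264, F2606. After flipping Y the toolpath is (31.336,123.675) → (176.494,123.675) → (176.494,64.870) → (31.336,64.870) → (31.336,123.675), returning to the start.

Shape 3 is a regular polygon drawn with `<path>`. Its stroke #000000 means engrave at S264, F2606. After flipping Y the toolpath is (159.584,68.404) → (137.025,27.631) → (96.252,50.190) → (118.811,90.963) → (159.584,68.404), returning to the start.

Shape 4 is a quadratic bezier drawn with `<path>`. Its stroke #000000 means engrave at S264, F2606. After flipping Y the toolpath is (25.925,81.806) → (79.438,69.245) → (130.494,58.450) → (179.093,49.421) → (225.235,42.158) → (268.920,36.661).

G21
G90
G00 X204.653 Y104.280
M3 S264
G1 X187.056 Y110.894 F2606
G1 X168.195 Y104.711
G1 X151.122 Y91.585
G1 X138.888 Y77.369
G1 X134.543 Y67.917
M5
G00 X31.336 Y123.675
M3 S264
G1 X176.494 Y123.675 F2606
G1 X176.494 Y64.870
G1 X31.336 Y64.870
G1 X31.336 Y123.675
M5
G00 X159.584 Y68.404
M3 S264
G1 X137.025 Y27.631 F2606
G1 X96.252 Y50.190
G1 X118.811 Y90.963
G1 X159.584 Y68.404
M5
G00 X25.925 Y81.806
M3 S264
G1 X79.438 Y69.245 F2606
G1 X130.494 Y58.450
G1 X179.093 Y49.421
G1 X225.235 Y42.158
G1 X268.920 Y36.661
M5
G00 X0.000 Y0.000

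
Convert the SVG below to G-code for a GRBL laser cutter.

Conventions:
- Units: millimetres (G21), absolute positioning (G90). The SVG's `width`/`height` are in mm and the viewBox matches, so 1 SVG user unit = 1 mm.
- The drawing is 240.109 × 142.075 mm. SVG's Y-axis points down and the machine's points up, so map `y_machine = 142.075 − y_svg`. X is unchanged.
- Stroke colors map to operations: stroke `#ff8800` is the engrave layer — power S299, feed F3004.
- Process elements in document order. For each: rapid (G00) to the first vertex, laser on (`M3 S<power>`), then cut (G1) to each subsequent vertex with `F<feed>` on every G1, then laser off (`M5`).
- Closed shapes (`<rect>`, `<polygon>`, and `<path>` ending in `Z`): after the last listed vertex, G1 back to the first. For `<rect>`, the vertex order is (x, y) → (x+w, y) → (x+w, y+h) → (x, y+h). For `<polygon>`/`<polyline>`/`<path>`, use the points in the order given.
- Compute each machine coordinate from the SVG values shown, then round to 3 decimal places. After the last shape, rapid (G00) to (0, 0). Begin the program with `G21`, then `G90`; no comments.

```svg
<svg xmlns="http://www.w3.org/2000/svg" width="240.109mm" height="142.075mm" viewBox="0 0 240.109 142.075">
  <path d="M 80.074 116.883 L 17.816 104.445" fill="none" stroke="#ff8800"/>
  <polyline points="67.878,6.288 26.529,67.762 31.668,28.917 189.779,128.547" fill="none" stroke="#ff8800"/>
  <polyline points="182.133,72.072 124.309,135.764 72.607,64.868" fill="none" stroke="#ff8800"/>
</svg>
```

viewBox `0 0 240.109 142.075` with mm width/height → 1 unit = 1 mm. Flip: y_m = 142.075 − y_svg.

**Shape 1** — `<path>` line segment, stroke `#ff8800` → engrave (S299, F3004). Machine vertices: (80.074,25.192) → (17.816,37.630). Open path.

**Shape 2** — `<polyline>` open polyline, stroke `#ff8800` → engrave (S299, F3004). Machine vertices: (67.878,135.787) → (26.529,74.313) → (31.668,113.158) → (189.779,13.528). Open path.

**Shape 3** — `<polyline>` open polyline, stroke `#ff8800` → engrave (S299, F3004). Machine vertices: (182.133,70.003) → (124.309,6.311) → (72.607,77.207). Open path.

G21
G90
G00 X80.074 Y25.192
M3 S299
G1 X17.816 Y37.630 F3004
M5
G00 X67.878 Y135.787
M3 S299
G1 X26.529 Y74.313 F3004
G1 X31.668 Y113.158 F3004
G1 X189.779 Y13.528 F3004
M5
G00 X182.133 Y70.003
M3 S299
G1 X124.309 Y6.311 F3004
G1 X72.607 Y77.207 F3004
M5
G00 X0.000 Y0.000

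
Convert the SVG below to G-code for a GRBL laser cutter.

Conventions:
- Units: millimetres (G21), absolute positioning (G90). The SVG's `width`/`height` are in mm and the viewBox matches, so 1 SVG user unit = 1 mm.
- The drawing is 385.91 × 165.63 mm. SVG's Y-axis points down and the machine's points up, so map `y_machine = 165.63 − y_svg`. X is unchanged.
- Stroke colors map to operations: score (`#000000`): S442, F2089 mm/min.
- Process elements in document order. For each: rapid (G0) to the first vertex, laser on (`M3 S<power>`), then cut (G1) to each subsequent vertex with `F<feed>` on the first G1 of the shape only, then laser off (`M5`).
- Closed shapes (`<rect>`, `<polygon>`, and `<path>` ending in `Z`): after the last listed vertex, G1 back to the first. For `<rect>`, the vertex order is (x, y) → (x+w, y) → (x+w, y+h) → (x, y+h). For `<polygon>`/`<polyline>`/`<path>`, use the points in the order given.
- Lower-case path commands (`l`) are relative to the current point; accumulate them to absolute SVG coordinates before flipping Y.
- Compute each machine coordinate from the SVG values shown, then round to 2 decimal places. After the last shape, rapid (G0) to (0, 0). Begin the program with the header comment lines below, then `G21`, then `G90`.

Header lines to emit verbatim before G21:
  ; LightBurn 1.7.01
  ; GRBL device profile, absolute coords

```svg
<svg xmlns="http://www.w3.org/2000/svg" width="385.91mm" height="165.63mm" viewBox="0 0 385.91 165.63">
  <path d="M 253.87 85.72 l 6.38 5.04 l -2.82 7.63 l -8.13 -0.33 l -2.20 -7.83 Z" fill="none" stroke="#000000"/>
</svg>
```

1 u = 1 mm; y_m = 165.63 − y.

[1] `<path>` regular polygon, #000000→score S442 F2089: (253.87,79.91) → (260.25,74.87) → (257.43,67.24) → (249.30,67.57) → (247.10,75.40) → (253.87,79.91) (closed)

; LightBurn 1.7.01
; GRBL device profile, absolute coords
G21
G90
G0 X253.87 Y79.91
M3 S442
G1 X260.25 Y74.87 F2089
G1 X257.43 Y67.24
G1 X249.30 Y67.57
G1 X247.10 Y75.40
G1 X253.87 Y79.91
M5
G0 X0.00 Y0.00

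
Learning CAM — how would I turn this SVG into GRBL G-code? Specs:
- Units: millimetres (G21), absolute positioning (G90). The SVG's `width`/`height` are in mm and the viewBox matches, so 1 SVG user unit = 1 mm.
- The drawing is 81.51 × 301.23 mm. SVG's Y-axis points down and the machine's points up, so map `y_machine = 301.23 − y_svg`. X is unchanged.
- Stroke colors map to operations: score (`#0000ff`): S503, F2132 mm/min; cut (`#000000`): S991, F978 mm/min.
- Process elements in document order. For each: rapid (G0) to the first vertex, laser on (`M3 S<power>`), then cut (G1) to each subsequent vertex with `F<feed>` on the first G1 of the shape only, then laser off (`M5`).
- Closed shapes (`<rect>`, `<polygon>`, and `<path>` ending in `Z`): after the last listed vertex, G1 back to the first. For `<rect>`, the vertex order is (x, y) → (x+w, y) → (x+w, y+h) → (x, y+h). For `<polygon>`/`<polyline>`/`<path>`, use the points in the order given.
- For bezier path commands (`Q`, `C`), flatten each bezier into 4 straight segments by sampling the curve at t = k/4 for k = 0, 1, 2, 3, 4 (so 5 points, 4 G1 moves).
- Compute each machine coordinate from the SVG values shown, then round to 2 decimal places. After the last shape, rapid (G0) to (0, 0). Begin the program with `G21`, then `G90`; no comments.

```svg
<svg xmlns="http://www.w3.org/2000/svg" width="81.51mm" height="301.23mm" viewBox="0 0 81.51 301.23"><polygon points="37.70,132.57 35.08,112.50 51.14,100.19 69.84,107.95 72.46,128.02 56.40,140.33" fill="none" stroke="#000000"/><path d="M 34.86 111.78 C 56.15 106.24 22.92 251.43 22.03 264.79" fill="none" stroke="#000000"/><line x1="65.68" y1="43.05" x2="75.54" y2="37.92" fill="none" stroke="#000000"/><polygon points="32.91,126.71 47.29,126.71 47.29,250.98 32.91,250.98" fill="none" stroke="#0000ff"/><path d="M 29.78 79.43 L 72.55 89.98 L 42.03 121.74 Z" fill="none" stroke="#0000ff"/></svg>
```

viewBox `0 0 81.51 301.23` with mm width/height → 1 unit = 1 mm. Flip: y_m = 301.23 − y_svg.

**Shape 1** — `<polygon>` regular polygon, stroke `#000000` → cut (S991, F978). Machine vertices: (37.70,168.66) → (35.08,188.73) → (51.14,201.04) → (69.84,193.28) → (72.46,173.21) → (56.40,160.90) → (37.70,168.66). Closed: final G1 returns to the first vertex.

**Shape 2** — `<path>` cubic bezier, stroke `#000000` → cut (S991, F978). Control points (SVG): P0=(34.86,111.78), P1=(56.15,106.24), P2=(22.92,251.43), P3=(22.03,264.79); sampled at t=k/4. Machine vertices: (34.86,189.45) → (41.96,169.76) → (36.76,120.03) → (27.40,66.76) → (22.03,36.44). Open path.

**Shape 3** — `<line>` line segment, stroke `#000000` → cut (S991, F978). Machine vertices: (65.68,258.18) → (75.54,263.31). Open path.

**Shape 4** — `<polygon>` rectangle, stroke `#0000ff` → score (S503, F2132). Machine vertices: (32.91,174.52) → (47.29,174.52) → (47.29,50.25) → (32.91,50.25) → (32.91,174.52). Closed: final G1 returns to the first vertex.

**Shape 5** — `<path>` regular polygon, stroke `#0000ff` → score (S503, F2132). Machine vertices: (29.78,221.80) → (72.55,211.25) → (42.03,179.49) → (29.78,221.80). Closed: final G1 returns to the first vertex.

G21
G90
G0 X37.70 Y168.66
M3 S991
G1 X35.08 Y188.73 F978
G1 X51.14 Y201.04
G1 X69.84 Y193.28
G1 X72.46 Y173.21
G1 X56.40 Y160.90
G1 X37.70 Y168.66
M5
G0 X34.86 Y189.45
M3 S991
G1 X41.96 Y169.76 F978
G1 X36.76 Y120.03
G1 X27.40 Y66.76
G1 X22.03 Y36.44
M5
G0 X65.68 Y258.18
M3 S991
G1 X75.54 Y263.31 F978
M5
G0 X32.91 Y174.52
M3 S503
G1 X47.29 Y174.52 F2132
G1 X47.29 Y50.25
G1 X32.91 Y50.25
G1 X32.91 Y174.52
M5
G0 X29.78 Y221.80
M3 S503
G1 X72.55 Y211.25 F2132
G1 X42.03 Y179.49
G1 X29.78 Y221.80
M5
G0 X0.00 Y0.00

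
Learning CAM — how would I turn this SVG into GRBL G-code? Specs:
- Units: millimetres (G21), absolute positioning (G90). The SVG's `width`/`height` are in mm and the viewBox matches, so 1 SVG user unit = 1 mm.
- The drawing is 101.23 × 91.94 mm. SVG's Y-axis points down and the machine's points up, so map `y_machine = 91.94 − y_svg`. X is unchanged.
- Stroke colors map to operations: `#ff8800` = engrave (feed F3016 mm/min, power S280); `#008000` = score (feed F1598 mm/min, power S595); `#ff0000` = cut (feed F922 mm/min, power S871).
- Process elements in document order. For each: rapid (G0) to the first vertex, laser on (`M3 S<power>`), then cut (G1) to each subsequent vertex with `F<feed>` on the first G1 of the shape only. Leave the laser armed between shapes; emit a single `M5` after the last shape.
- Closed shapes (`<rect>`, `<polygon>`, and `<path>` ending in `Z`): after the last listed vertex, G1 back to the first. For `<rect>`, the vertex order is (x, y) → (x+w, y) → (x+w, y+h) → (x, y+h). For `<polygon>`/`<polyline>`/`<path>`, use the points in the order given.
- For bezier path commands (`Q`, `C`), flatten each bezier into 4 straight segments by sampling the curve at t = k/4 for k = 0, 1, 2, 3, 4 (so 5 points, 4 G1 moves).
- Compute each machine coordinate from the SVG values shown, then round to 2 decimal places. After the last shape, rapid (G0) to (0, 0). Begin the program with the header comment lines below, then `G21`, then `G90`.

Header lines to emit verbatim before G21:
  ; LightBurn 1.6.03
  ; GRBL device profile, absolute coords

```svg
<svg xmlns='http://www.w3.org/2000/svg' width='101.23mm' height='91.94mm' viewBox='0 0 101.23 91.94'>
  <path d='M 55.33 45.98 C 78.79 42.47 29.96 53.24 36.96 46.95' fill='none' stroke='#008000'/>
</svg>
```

; LightBurn 1.6.03
; GRBL device profile, absolute coords
G21
G90
G0 X55.33 Y45.96
M3 S595
G1 X61.37 Y46.40 F1598
G1 X52.32 Y44.43
G1 X40.18 Y42.98
G1 X36.96 Y44.99
M5
G0 X0.00 Y0.00

1 u = 1 mm; y_m = 91.94 − y.

[1] `<path>` cubic bezier, #008000→score S595 F1598: (55.33,45.96) → (61.37,46.40) → (52.32,44.43) → (40.18,42.98) → (36.96,44.99)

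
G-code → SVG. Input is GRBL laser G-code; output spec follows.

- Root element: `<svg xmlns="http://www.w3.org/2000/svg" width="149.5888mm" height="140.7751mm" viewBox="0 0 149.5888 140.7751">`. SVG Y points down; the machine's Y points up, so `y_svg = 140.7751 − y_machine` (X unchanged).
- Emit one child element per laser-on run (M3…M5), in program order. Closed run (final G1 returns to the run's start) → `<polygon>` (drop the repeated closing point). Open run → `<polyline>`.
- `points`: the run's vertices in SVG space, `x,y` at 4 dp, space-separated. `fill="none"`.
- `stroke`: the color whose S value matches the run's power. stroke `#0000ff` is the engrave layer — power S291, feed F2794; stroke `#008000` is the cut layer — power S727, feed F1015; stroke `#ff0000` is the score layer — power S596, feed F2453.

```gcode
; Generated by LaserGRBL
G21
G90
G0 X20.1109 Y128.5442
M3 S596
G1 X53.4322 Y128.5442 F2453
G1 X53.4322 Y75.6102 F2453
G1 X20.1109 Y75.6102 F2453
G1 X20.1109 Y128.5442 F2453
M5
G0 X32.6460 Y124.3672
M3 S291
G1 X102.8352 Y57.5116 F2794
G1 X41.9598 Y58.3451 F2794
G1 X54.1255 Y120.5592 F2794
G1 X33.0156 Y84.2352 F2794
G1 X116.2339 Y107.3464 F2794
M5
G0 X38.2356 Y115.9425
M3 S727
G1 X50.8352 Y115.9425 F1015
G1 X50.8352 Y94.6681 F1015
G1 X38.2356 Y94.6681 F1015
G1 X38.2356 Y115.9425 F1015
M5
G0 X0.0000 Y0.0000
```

<svg xmlns="http://www.w3.org/2000/svg" width="149.5888mm" height="140.7751mm" viewBox="0 0 149.5888 140.7751">
  <polygon points="20.1109,12.2309 53.4322,12.2309 53.4322,65.1649 20.1109,65.1649" fill="none" stroke="#ff0000"/>
  <polyline points="32.6460,16.4079 102.8352,83.2635 41.9598,82.4300 54.1255,20.2159 33.0156,56.5399 116.2339,33.4287" fill="none" stroke="#0000ff"/>
  <polygon points="38.2356,24.8326 50.8352,24.8326 50.8352,46.1070 38.2356,46.1070" fill="none" stroke="#008000"/>
</svg>

y_svg = 140.7751 − y_m.

[1] S596→`#ff0000` (score); closed run; points: 20.1109,12.2309 53.4322,12.2309 53.4322,65.1649 20.1109,65.1649

[2] S291→`#0000ff` (engrave); open run; points: 32.6460,16.4079 102.8352,83.2635 41.9598,82.4300 54.1255,20.2159 33.0156,56.5399 116.2339,33.4287

[3] S727→`#008000` (cut); closed run; points: 38.2356,24.8326 50.8352,24.8326 50.8352,46.1070 38.2356,46.1070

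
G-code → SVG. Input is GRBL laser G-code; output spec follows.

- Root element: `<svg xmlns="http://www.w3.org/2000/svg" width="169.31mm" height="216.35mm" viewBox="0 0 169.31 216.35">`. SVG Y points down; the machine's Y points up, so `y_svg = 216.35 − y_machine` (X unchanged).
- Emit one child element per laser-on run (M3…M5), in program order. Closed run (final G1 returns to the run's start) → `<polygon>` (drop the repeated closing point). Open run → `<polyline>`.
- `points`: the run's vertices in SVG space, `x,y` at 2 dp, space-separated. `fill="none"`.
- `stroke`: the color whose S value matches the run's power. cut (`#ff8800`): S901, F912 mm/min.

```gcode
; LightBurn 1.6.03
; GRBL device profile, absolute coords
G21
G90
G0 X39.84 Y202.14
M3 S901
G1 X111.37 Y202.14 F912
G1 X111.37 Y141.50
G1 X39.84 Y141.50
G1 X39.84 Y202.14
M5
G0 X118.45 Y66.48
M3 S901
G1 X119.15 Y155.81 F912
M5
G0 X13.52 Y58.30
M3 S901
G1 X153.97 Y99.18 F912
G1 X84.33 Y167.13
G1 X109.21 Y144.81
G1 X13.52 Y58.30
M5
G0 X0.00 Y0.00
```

Each laser-on run becomes one SVG element. Flip Y back into SVG space with y_svg = 216.35 − y_machine. Every run uses S901, so all elements get stroke `#ff8800` (cut).

Run 1: The run returns to its start, so emit a `<polygon>` with points (Y-flipped): 39.84,14.21 111.37,14.21 111.37,74.85 39.84,74.85.

Run 2: The run is open, so emit a `<polyline>` with points (Y-flipped): 118.45,149.87 119.15,60.54.

Run 3: The run returns to its start, so emit a `<polygon>` with points (Y-flipped): 13.52,158.05 153.97,117.17 84.33,49.22 109.21,71.54.

<svg xmlns="http://www.w3.org/2000/svg" width="169.31mm" height="216.35mm" viewBox="0 0 169.31 216.35">
  <polygon points="39.84,14.21 111.37,14.21 111.37,74.85 39.84,74.85" fill="none" stroke="#ff8800"/>
  <polyline points="118.45,149.87 119.15,60.54" fill="none" stroke="#ff8800"/>
  <polygon points="13.52,158.05 153.97,117.17 84.33,49.22 109.21,71.54" fill="none" stroke="#ff8800"/>
</svg>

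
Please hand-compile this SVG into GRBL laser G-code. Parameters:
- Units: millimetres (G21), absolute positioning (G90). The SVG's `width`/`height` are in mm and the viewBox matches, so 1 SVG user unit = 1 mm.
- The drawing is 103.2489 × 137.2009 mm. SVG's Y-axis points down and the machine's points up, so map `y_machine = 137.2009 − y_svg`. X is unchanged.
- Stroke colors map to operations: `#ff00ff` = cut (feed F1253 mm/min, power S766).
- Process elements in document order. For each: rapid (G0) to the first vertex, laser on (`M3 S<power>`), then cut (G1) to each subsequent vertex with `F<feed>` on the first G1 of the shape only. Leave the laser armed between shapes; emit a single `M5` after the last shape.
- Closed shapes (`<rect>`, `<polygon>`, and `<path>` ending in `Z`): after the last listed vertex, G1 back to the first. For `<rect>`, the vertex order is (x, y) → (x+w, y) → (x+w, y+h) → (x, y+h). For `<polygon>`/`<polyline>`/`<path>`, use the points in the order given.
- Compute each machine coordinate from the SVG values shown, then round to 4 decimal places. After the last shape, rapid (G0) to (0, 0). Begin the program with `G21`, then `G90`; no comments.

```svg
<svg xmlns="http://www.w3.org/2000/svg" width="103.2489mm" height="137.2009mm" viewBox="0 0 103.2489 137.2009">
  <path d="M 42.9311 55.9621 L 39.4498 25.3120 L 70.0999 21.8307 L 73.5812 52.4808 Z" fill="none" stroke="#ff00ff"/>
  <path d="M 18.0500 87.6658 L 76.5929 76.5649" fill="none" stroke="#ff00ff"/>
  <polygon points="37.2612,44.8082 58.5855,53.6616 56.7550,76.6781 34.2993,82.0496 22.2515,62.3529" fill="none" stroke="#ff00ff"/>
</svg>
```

1 u = 1 mm; y_m = 137.2009 − y.

[1] `<path>` regular polygon, #ff00ff→cut S766 F1253: (42.9311,81.2388) → (39.4498,111.8889) → (70.0999,115.3702) → (73.5812,84.7201) → (42.9311,81.2388) (closed)

[2] `<path>` line segment, #ff00ff→cut S766 F1253: (18.0500,49.5351) → (76.5929,60.6360)

[3] `<polygon>` regular polygon, #ff00ff→cut S766 F1253: (37.2612,92.3927) → (58.5855,83.5393) → (56.7550,60.5228) → (34.2993,55.1513) → (22.2515,74.8480) → (37.2612,92.3927) (closed)

G21
G90
G0 X42.9311 Y81.2388
M3 S766
G1 X39.4498 Y111.8889 F1253
G1 X70.0999 Y115.3702
G1 X73.5812 Y84.7201
G1 X42.9311 Y81.2388
G0 X18.0500 Y49.5351
M3 S766
G1 X76.5929 Y60.6360 F1253
G0 X37.2612 Y92.3927
M3 S766
G1 X58.5855 Y83.5393 F1253
G1 X56.7550 Y60.5228
G1 X34.2993 Y55.1513
G1 X22.2515 Y74.8480
G1 X37.2612 Y92.3927
M5
G0 X0.0000 Y0.0000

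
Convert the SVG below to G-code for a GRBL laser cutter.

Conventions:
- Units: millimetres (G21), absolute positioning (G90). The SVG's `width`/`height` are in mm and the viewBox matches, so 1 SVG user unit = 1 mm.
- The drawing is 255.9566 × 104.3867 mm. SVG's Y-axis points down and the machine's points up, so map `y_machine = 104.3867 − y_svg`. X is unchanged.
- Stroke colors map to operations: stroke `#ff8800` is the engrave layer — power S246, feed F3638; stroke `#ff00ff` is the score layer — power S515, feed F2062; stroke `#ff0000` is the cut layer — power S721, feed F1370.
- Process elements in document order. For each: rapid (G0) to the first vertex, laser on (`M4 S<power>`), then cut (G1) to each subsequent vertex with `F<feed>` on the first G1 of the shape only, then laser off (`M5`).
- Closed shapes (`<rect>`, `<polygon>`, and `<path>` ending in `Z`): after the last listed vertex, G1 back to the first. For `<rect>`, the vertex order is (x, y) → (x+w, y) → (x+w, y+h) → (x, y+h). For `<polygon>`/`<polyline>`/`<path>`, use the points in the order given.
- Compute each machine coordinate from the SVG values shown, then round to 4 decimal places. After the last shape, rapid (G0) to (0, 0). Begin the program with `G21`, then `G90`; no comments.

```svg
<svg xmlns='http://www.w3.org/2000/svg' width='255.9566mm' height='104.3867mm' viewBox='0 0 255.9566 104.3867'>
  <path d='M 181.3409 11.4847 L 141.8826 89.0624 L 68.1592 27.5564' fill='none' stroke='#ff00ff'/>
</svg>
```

G21
G90
G0 X181.3409 Y92.9020
M4 S515
G1 X141.8826 Y15.3243 F2062
G1 X68.1592 Y76.8303
M5
G0 X0.0000 Y0.0000

1 u = 1 mm; y_m = 104.3867 − y.

[1] `<path>` open polyline, #ff00ff→score S515 F2062: (181.3409,92.9020) → (141.8826,15.3243) → (68.1592,76.8303)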